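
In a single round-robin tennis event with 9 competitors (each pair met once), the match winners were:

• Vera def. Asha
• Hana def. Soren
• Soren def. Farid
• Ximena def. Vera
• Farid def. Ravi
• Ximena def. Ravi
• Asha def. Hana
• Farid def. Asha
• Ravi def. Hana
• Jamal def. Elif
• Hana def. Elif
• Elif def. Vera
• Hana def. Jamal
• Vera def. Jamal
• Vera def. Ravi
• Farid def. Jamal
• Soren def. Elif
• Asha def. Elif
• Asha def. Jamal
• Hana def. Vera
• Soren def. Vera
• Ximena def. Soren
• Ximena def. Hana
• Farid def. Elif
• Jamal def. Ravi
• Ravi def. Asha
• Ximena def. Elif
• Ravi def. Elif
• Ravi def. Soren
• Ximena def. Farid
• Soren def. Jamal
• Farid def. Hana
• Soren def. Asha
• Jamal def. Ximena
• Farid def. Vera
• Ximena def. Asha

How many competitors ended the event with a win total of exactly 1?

1

Win totals: Farid 6, Vera 3, Jamal 3, Asha 3, Ravi 4, Elif 1, Soren 5, Hana 4, Ximena 7.
Exactly 1: Elif — 1 competitor.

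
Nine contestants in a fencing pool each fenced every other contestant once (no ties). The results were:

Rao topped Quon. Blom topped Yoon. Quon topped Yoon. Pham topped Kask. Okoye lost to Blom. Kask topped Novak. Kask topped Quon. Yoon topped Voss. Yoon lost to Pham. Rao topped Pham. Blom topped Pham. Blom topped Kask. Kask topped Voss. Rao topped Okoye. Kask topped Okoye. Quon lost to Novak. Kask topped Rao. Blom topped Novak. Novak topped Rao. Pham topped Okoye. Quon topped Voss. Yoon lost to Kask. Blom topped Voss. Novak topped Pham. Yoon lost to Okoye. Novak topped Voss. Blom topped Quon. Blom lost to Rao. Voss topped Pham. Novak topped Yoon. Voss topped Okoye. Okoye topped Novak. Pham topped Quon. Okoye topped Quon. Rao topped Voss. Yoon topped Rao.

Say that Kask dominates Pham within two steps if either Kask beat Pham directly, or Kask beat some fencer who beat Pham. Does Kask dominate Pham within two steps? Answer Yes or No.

Yes

Kask did not beat Pham directly.
Kask beat Voss, Rao, Yoon, Okoye, Quon, Novak. Of those, Voss beat Pham.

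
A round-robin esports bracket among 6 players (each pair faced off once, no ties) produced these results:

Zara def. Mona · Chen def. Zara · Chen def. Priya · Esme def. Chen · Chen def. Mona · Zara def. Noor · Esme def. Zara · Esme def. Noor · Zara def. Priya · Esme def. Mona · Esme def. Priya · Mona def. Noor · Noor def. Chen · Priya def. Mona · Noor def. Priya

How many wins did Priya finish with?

1

Priya's results: beat Mona; lost to Zara, Noor, Chen, Esme.
That is 1 win.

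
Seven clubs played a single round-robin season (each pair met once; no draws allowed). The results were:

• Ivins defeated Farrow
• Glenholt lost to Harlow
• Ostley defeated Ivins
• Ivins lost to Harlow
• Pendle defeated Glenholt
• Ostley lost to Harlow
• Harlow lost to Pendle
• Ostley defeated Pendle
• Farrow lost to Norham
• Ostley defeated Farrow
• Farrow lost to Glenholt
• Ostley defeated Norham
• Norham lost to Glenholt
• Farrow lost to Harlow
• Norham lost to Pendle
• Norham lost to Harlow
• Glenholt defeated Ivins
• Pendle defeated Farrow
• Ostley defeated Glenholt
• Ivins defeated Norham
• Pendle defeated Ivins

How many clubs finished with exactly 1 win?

1

Win totals: Glenholt 3, Pendle 5, Ostley 5, Farrow 0, Norham 1, Ivins 2, Harlow 5.
Exactly 1: Norham — 1 club.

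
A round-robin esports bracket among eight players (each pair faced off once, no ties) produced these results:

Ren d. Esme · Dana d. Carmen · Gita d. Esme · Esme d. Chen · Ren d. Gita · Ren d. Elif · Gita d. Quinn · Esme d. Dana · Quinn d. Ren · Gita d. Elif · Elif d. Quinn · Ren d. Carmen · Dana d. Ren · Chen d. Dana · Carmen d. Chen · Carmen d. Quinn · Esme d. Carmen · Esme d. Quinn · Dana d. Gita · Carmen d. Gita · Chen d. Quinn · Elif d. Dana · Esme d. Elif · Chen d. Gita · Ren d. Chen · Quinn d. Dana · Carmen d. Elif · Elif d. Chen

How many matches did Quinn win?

Quinn's results: beat Dana, Ren; lost to Gita, Esme, Elif, Carmen, Chen.
That is 2 wins.

2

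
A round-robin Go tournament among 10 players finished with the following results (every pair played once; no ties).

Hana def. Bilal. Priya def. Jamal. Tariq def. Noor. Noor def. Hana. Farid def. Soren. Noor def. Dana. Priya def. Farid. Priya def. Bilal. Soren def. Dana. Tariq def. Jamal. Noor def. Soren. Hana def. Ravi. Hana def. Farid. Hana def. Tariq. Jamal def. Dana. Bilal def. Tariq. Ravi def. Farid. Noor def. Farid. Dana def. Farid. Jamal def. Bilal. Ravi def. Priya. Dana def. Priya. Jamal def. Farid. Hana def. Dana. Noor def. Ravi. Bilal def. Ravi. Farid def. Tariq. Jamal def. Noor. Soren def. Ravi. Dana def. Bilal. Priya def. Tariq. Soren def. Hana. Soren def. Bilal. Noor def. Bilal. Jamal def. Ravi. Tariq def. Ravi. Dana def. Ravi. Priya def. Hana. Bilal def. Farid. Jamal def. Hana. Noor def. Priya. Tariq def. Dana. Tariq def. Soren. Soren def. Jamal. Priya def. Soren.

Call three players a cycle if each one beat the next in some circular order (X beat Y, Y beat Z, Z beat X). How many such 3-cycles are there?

28

Win totals: Ravi 2, Farid 2, Hana 5, Soren 5, Jamal 6, Tariq 5, Dana 4, Noor 7, Bilal 3, Priya 6.
A player with w wins dominates both others in C(w,2) triples; summing gives 1 + 1 + 10 + 10 + 15 + 10 + 6 + 21 + 3 + 15 = 92 transitive triples.
Total triples C(10,3) = 120, so cyclic triples = 120 − 92 = 28.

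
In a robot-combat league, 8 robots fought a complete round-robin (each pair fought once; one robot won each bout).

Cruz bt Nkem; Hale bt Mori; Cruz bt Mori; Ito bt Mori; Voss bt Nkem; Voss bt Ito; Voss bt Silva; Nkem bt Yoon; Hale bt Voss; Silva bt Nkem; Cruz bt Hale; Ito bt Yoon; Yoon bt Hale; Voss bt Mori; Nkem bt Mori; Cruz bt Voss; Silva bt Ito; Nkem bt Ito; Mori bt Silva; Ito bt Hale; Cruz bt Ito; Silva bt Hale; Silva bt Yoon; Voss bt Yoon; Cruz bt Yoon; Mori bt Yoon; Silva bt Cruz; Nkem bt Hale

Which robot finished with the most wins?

Win totals: Voss 5, Mori 2, Cruz 6, Silva 5, Nkem 4, Ito 3, Yoon 1, Hale 2.
Cruz leads with 6 wins (next highest: 5).

Cruz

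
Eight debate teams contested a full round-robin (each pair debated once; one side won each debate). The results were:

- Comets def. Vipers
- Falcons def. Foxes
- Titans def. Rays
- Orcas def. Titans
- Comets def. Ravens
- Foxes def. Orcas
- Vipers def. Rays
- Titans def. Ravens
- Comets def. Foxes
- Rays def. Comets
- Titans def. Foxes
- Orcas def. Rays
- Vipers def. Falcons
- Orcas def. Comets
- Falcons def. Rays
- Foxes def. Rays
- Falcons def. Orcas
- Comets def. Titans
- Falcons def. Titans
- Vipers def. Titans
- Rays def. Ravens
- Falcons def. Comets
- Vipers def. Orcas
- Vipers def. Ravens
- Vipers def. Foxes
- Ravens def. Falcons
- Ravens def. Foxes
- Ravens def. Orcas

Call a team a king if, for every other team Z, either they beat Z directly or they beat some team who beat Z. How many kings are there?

Rays reaches everyone (king).
Ravens cannot reach Vipers in two steps.
Orcas cannot reach Falcons in two steps.
Falcons reaches everyone (king).
Foxes cannot reach Falcons, Vipers in two steps.
Comets reaches everyone (king).
Vipers reaches everyone (king).
Titans cannot reach Vipers in two steps.
Kings: Rays, Falcons, Comets, Vipers — 4.

4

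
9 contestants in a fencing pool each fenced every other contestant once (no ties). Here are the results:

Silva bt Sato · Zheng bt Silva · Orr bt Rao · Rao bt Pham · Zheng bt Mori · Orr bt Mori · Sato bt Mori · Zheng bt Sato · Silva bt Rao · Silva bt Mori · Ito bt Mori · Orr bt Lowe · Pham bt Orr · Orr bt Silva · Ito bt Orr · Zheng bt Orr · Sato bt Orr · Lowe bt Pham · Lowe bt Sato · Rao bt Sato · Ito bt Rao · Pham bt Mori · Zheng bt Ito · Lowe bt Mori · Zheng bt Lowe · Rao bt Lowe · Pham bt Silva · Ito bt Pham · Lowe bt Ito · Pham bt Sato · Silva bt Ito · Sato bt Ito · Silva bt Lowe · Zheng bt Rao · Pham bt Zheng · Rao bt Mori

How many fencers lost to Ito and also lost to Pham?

Ito beat: Orr, Rao, Mori, Pham.
Pham beat: Sato, Orr, Silva, Zheng, Mori.
Both beat: Orr, Mori — 2.

2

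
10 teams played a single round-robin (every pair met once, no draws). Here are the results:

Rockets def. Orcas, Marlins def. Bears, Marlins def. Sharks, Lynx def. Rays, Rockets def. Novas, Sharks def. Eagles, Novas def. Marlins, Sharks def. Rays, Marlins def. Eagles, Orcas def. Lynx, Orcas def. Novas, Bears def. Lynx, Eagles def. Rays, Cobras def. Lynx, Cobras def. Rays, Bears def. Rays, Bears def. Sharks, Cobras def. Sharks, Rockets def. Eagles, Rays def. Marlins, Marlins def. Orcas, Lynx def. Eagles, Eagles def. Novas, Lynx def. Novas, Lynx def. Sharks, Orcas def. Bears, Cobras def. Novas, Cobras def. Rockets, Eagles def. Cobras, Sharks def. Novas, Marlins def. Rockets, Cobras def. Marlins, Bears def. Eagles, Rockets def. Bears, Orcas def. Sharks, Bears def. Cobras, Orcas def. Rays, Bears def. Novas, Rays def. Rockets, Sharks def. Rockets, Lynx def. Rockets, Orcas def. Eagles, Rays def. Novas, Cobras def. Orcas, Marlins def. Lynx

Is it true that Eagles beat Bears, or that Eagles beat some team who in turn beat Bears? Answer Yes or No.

Eagles did not beat Bears directly.
Eagles beat Novas, Rays, Cobras, but each of them lost to Bears. No two-step path.

No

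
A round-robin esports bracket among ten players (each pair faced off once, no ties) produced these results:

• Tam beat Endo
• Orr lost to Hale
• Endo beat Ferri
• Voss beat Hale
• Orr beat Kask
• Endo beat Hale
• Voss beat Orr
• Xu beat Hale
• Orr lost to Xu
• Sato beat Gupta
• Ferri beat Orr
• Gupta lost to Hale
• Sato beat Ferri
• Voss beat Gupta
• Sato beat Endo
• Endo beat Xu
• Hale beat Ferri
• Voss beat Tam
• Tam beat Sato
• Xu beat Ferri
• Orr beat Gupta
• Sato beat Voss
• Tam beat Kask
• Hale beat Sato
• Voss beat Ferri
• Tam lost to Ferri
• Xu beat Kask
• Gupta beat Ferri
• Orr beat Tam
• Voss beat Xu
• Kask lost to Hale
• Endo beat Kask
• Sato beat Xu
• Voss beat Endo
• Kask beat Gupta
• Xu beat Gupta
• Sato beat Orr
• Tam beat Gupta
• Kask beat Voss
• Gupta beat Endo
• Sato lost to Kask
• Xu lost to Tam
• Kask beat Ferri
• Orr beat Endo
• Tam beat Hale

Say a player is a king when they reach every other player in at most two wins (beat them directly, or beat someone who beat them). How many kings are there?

Tam reaches everyone (king).
Ferri cannot reach Voss in two steps.
Xu reaches everyone (king).
Hale reaches everyone (king).
Sato reaches everyone (king).
Gupta cannot reach Sato, Voss in two steps.
Kask reaches everyone (king).
Orr reaches everyone (king).
Voss reaches everyone (king).
Endo reaches everyone (king).
Kings: Tam, Xu, Hale, Sato, Kask, Orr, Voss, Endo — 8.

8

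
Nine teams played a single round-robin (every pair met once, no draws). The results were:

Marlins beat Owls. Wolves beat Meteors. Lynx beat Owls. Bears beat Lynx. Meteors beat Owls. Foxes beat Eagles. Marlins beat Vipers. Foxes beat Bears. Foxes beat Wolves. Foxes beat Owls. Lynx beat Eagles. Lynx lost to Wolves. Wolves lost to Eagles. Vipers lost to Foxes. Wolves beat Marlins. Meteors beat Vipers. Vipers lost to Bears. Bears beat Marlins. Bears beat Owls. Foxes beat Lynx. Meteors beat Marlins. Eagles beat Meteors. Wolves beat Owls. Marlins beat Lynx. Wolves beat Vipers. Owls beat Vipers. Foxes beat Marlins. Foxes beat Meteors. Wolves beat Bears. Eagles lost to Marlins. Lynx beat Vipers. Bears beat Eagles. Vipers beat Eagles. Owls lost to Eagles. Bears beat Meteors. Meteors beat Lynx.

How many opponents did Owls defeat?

Owls' results: beat Vipers; lost to Meteors, Wolves, Bears, Lynx, Marlins, Eagles, Foxes.
That is 1 win.

1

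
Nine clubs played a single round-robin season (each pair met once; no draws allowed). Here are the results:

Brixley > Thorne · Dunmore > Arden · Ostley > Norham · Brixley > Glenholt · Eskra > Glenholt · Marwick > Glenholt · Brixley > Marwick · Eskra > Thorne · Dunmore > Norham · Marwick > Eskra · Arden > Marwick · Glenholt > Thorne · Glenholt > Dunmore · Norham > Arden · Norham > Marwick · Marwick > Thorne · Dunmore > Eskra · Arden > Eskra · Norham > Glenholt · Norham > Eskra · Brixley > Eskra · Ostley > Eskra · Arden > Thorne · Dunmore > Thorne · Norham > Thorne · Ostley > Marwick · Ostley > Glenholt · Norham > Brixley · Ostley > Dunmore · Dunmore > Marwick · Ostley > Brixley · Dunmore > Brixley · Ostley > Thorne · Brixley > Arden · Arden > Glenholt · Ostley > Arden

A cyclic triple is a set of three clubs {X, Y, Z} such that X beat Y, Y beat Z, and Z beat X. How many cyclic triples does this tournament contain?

Win totals: Dunmore 6, Glenholt 2, Ostley 8, Brixley 5, Norham 6, Arden 4, Eskra 2, Thorne 0, Marwick 3.
A club with w wins dominates both others in C(w,2) triples; summing gives 15 + 1 + 28 + 10 + 15 + 6 + 1 + 0 + 3 = 79 transitive triples.
Total triples C(9,3) = 84, so cyclic triples = 84 − 79 = 5.

5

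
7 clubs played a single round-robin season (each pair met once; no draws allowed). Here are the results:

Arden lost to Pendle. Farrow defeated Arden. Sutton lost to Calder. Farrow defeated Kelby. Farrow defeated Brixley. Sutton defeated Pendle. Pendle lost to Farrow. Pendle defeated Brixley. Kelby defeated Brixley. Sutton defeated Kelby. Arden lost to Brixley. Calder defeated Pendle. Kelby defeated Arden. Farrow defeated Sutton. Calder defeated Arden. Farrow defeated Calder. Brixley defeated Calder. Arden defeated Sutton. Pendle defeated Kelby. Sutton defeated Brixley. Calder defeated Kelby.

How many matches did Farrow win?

Farrow's results: beat Brixley, Calder, Sutton, Kelby, Pendle, Arden; lost to no one.
That is 6 wins.

6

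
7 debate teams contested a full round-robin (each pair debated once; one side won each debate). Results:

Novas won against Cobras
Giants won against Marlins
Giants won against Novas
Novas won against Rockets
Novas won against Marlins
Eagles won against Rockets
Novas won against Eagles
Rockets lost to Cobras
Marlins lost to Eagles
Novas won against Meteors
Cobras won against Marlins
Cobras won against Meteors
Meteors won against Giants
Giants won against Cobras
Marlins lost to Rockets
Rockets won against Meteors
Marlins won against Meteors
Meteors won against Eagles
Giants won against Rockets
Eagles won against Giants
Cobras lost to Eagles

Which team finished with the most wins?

Novas

Win totals: Cobras 3, Novas 5, Marlins 1, Meteors 2, Giants 4, Eagles 4, Rockets 2.
Novas leads with 5 wins (next highest: 4).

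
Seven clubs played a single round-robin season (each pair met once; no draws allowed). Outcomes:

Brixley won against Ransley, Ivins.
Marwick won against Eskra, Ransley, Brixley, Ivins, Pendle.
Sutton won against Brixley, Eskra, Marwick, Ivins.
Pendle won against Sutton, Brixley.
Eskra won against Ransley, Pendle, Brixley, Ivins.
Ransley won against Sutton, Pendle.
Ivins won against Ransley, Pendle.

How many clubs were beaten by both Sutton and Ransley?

0

Sutton beat: Marwick, Brixley, Eskra, Ivins.
Ransley beat: Sutton, Pendle.
No one was beaten by both.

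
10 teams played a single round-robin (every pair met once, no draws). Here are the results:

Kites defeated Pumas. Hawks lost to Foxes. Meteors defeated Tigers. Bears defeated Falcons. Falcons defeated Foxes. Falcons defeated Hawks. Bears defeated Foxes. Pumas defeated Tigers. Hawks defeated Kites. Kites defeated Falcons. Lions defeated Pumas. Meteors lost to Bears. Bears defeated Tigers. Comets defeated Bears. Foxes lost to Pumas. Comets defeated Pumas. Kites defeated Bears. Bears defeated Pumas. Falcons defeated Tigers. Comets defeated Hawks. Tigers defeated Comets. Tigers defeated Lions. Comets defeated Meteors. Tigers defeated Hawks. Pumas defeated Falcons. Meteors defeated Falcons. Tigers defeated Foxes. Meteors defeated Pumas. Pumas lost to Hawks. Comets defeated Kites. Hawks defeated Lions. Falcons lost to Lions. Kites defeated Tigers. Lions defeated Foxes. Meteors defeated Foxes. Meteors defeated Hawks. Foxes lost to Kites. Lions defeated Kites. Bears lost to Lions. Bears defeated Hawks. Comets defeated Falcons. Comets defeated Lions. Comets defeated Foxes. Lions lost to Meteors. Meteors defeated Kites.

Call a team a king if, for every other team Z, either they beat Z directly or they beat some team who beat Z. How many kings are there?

Falcons cannot reach Bears, Meteors in two steps.
Tigers reaches everyone (king).
Comets reaches everyone (king).
Bears reaches everyone (king).
Meteors reaches everyone (king).
Lions cannot reach Comets in two steps.
Pumas cannot reach Bears, Meteors, Kites in two steps.
Hawks cannot reach Comets, Meteors in two steps.
Foxes cannot reach Falcons, Tigers, Comets, Bears, Meteors in two steps.
Kites reaches everyone (king).
Kings: Tigers, Comets, Bears, Meteors, Kites — 5.

5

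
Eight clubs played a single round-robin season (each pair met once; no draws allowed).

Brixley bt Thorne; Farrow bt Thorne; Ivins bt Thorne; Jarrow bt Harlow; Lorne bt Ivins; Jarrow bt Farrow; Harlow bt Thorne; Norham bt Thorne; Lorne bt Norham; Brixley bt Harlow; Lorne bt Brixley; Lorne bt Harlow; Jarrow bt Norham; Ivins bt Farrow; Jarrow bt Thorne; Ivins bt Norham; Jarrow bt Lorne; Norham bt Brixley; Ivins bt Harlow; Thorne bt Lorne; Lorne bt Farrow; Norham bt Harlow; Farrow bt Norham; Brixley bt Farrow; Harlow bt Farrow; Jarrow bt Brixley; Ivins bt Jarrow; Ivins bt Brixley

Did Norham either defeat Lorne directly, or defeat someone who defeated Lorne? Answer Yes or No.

Yes

Norham did not beat Lorne directly.
Norham beat Brixley, Harlow, Thorne. Of those, Thorne beat Lorne.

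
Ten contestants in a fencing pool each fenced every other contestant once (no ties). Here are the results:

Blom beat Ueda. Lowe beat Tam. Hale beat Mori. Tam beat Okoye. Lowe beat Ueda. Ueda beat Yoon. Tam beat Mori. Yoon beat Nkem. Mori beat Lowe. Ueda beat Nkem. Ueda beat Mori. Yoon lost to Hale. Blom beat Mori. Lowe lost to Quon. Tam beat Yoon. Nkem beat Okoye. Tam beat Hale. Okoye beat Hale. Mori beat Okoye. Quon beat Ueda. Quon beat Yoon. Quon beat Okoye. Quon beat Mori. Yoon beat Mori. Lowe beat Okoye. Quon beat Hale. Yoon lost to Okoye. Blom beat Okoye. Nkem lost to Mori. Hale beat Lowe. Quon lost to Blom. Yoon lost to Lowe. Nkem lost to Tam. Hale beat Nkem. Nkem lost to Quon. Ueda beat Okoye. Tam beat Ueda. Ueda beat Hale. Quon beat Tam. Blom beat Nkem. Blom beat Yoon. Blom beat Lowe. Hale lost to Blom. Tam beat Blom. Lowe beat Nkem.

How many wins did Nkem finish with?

1

Nkem's results: beat Okoye; lost to Lowe, Hale, Mori, Quon, Blom, Ueda, Yoon, Tam.
That is 1 win.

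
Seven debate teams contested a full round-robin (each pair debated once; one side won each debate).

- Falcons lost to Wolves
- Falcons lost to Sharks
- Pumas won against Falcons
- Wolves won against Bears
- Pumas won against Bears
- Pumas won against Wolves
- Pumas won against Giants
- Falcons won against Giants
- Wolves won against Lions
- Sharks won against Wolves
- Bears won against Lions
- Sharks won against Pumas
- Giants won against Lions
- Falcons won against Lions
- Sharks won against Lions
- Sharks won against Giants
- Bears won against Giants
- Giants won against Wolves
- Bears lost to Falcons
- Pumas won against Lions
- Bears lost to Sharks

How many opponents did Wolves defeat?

3

Wolves' results: beat Lions, Falcons, Bears; lost to Pumas, Sharks, Giants.
That is 3 wins.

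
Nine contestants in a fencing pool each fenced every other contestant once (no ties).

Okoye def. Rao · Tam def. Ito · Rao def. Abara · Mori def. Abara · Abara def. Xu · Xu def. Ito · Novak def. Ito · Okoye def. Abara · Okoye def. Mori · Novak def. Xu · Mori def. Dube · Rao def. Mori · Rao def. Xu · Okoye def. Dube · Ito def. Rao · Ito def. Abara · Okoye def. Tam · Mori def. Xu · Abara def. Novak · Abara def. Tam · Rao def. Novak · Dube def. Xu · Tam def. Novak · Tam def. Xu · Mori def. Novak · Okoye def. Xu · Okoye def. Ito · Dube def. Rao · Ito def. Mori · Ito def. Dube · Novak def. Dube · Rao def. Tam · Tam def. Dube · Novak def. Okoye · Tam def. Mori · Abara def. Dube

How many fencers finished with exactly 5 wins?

2

Win totals: Mori 4, Abara 4, Novak 4, Dube 2, Tam 5, Rao 5, Ito 4, Okoye 7, Xu 1.
Exactly 5: Tam, Rao — 2 fencers.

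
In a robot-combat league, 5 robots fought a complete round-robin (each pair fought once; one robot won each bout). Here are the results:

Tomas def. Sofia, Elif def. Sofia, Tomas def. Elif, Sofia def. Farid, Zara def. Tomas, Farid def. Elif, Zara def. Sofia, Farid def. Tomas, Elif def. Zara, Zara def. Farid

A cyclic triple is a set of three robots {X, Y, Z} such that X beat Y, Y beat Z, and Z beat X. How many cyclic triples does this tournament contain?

Win totals: Elif 2, Sofia 1, Tomas 2, Zara 3, Farid 2.
A robot with w wins dominates both others in C(w,2) triples; summing gives 1 + 0 + 1 + 3 + 1 = 6 transitive triples.
Total triples C(5,3) = 10, so cyclic triples = 10 − 6 = 4.

4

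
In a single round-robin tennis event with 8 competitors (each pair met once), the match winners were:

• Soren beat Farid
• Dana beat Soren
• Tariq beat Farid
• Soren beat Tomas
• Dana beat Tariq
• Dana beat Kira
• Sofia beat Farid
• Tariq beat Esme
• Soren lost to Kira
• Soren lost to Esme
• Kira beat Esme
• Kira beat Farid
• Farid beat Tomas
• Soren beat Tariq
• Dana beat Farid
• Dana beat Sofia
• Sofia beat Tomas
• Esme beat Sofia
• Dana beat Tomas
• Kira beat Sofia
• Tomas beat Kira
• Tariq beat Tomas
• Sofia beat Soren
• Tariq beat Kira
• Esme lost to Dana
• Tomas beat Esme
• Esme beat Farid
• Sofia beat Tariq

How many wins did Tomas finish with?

2

Tomas' results: beat Esme, Kira; lost to Sofia, Tariq, Dana, Soren, Farid.
That is 2 wins.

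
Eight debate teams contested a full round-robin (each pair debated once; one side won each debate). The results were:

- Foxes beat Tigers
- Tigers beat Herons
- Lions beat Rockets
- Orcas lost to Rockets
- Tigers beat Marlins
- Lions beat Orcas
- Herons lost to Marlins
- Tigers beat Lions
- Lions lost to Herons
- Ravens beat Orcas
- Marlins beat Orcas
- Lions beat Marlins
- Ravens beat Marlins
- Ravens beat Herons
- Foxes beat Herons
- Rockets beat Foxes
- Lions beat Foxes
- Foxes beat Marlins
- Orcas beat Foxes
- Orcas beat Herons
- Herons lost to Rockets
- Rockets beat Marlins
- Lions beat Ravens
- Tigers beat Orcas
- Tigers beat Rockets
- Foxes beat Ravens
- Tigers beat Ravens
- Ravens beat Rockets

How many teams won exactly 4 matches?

Win totals: Lions 5, Rockets 4, Marlins 2, Foxes 4, Orcas 2, Herons 1, Tigers 6, Ravens 4.
Exactly 4: Rockets, Foxes, Ravens — 3 teams.

3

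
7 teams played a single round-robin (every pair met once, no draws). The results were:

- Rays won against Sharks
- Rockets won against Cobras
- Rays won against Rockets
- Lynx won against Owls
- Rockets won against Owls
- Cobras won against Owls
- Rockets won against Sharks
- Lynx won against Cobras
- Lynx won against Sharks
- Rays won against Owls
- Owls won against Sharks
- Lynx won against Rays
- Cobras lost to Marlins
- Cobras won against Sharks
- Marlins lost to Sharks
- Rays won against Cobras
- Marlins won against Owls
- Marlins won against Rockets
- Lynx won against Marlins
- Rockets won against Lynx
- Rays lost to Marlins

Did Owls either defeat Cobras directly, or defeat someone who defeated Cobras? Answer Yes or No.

Owls did not beat Cobras directly.
Owls beat Sharks, but each of them lost to Cobras. No two-step path.

No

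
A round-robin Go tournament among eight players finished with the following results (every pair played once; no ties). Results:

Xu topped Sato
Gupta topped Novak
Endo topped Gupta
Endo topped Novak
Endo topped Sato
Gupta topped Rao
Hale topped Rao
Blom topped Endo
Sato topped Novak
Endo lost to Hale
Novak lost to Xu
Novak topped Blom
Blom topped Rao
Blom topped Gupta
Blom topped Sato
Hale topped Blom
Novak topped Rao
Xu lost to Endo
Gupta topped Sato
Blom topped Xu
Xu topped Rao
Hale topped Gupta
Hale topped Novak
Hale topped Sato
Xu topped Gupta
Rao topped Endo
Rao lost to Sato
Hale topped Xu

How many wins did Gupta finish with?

3

Gupta's results: beat Sato, Novak, Rao; lost to Endo, Xu, Blom, Hale.
That is 3 wins.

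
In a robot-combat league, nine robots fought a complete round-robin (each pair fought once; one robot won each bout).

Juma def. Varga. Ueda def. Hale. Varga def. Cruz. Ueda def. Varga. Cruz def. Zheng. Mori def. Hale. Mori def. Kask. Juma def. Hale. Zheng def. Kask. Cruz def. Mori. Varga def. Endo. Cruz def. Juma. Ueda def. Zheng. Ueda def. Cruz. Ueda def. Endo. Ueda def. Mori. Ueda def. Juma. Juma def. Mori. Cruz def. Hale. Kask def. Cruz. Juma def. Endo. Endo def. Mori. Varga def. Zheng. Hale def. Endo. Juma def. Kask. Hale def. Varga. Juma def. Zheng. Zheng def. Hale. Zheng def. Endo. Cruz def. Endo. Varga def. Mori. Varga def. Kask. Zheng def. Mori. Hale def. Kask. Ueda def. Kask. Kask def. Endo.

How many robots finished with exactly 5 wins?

Win totals: Hale 3, Varga 5, Cruz 5, Mori 2, Zheng 4, Juma 6, Ueda 8, Kask 2, Endo 1.
Exactly 5: Varga, Cruz — 2 robots.

2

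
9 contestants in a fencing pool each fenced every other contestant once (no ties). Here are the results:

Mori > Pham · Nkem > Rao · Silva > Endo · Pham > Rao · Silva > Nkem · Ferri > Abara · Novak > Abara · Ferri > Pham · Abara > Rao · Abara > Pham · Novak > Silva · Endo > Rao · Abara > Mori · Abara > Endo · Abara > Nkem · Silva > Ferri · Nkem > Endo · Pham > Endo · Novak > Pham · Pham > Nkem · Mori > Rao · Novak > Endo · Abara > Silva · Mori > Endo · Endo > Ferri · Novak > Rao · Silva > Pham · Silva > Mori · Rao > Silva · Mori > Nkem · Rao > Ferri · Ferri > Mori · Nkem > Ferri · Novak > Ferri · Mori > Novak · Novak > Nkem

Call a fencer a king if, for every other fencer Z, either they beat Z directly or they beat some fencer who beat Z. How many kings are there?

Mori reaches everyone (king).
Novak reaches everyone (king).
Ferri reaches everyone (king).
Nkem cannot reach Novak in two steps.
Silva reaches everyone (king).
Rao cannot reach Novak in two steps.
Abara reaches everyone (king).
Endo cannot reach Novak, Nkem in two steps.
Pham cannot reach Mori, Novak, Abara in two steps.
Kings: Mori, Novak, Ferri, Silva, Abara — 5.

5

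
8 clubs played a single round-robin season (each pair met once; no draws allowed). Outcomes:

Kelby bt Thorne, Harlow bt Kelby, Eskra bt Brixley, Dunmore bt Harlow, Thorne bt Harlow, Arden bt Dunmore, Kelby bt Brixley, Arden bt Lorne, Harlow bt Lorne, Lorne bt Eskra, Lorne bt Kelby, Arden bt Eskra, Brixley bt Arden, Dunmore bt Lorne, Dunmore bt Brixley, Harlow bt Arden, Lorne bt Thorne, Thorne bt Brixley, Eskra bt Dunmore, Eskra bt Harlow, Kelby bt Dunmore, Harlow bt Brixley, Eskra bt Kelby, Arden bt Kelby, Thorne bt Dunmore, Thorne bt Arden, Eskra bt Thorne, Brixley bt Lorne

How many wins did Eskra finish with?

Eskra's results: beat Harlow, Kelby, Brixley, Dunmore, Thorne; lost to Lorne, Arden.
That is 5 wins.

5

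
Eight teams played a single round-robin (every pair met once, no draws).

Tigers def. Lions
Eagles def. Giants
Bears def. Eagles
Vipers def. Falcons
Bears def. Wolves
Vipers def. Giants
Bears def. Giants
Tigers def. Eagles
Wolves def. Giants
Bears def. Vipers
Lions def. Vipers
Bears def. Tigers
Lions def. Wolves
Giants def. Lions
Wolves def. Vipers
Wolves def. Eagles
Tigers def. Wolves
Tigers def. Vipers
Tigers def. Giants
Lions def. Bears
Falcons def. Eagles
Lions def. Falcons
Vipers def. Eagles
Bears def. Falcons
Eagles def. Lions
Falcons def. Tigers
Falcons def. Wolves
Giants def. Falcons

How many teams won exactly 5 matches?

Win totals: Tigers 5, Bears 6, Giants 2, Falcons 3, Lions 4, Wolves 3, Eagles 2, Vipers 3.
Exactly 5: Tigers — 1 team.

1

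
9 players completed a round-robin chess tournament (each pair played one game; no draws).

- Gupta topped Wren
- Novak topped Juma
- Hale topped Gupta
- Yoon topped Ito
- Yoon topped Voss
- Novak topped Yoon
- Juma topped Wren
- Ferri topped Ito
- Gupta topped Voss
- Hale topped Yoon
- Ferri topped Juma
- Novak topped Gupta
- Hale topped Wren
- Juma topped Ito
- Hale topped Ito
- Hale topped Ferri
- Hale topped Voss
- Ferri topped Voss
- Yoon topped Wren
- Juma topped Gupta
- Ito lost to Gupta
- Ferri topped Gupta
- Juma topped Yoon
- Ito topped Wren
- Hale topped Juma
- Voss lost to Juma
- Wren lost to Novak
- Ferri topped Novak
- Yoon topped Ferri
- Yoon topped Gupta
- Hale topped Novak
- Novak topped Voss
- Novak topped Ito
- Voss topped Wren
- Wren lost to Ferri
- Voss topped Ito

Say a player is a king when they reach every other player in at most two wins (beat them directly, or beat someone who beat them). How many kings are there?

1

Yoon cannot reach Hale in two steps.
Ito cannot reach Yoon, Hale, Gupta, Novak, Ferri, Voss, Juma in two steps.
Hale reaches everyone (king).
Gupta cannot reach Yoon, Hale, Novak, Ferri, Juma in two steps.
Novak cannot reach Hale in two steps.
Ferri cannot reach Hale in two steps.
Wren cannot reach Yoon, Ito, Hale, Gupta, Novak, Ferri, Voss, Juma in two steps.
Voss cannot reach Yoon, Hale, Gupta, Novak, Ferri, Juma in two steps.
Juma cannot reach Hale, Novak in two steps.
Kings: Hale — 1.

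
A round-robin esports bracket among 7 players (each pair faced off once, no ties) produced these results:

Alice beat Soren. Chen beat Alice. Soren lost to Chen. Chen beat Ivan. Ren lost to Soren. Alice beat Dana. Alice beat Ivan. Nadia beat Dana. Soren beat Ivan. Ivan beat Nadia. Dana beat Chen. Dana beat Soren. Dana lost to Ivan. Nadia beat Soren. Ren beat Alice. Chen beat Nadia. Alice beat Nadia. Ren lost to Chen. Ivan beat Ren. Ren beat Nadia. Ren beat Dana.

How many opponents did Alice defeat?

4

Alice's results: beat Ivan, Nadia, Soren, Dana; lost to Ren, Chen.
That is 4 wins.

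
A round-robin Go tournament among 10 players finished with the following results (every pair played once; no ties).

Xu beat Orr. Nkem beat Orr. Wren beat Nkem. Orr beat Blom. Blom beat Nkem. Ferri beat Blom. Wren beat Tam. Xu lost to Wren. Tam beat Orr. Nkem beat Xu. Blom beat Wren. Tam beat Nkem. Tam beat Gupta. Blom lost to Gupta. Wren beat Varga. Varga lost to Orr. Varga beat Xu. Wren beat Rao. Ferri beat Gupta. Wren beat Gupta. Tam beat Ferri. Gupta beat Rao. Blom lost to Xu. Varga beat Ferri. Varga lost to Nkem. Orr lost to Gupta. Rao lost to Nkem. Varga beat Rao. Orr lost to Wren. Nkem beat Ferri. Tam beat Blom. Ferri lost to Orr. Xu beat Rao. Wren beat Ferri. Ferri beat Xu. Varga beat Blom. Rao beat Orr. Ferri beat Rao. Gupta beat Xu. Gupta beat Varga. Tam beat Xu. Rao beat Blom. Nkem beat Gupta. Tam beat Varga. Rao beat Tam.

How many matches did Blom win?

Blom's results: beat Nkem, Wren; lost to Rao, Ferri, Xu, Gupta, Varga, Tam, Orr.
That is 2 wins.

2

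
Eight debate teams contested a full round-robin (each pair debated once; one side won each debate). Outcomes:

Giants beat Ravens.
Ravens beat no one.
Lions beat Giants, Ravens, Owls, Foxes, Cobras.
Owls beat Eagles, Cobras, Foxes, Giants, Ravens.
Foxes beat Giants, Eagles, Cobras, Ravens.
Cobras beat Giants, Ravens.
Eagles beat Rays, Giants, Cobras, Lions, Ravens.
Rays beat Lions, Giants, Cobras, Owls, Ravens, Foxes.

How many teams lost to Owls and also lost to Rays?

4

Owls beat: Cobras, Eagles, Foxes, Ravens, Giants.
Rays beat: Cobras, Foxes, Lions, Ravens, Owls, Giants.
Both beat: Cobras, Foxes, Ravens, Giants — 4.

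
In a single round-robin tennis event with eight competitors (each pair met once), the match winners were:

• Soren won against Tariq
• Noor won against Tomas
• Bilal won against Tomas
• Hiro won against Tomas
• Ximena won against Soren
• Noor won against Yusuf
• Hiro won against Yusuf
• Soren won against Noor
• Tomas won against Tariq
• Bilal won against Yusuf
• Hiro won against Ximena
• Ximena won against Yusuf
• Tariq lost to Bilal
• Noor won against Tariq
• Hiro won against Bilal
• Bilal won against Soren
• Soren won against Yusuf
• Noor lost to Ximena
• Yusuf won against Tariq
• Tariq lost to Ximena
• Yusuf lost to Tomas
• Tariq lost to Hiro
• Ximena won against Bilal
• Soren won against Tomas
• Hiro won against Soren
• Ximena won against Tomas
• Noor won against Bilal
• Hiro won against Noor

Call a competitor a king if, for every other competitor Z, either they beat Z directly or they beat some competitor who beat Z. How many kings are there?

1

Yusuf cannot reach Ximena, Noor, Hiro, Bilal, Soren, Tomas in two steps.
Ximena cannot reach Hiro in two steps.
Noor cannot reach Ximena, Hiro in two steps.
Tariq cannot reach Yusuf, Ximena, Noor, Hiro, Bilal, Soren, Tomas in two steps.
Hiro reaches everyone (king).
Bilal cannot reach Ximena, Hiro in two steps.
Soren cannot reach Ximena, Hiro in two steps.
Tomas cannot reach Ximena, Noor, Hiro, Bilal, Soren in two steps.
Kings: Hiro — 1.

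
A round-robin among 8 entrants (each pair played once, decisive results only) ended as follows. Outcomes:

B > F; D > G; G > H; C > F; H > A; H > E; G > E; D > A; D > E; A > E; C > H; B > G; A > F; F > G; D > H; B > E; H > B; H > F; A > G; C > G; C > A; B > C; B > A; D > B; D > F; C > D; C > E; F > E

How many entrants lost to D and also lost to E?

0

D beat: A, B, E, F, G, H.
E beat: no one.
No one was beaten by both.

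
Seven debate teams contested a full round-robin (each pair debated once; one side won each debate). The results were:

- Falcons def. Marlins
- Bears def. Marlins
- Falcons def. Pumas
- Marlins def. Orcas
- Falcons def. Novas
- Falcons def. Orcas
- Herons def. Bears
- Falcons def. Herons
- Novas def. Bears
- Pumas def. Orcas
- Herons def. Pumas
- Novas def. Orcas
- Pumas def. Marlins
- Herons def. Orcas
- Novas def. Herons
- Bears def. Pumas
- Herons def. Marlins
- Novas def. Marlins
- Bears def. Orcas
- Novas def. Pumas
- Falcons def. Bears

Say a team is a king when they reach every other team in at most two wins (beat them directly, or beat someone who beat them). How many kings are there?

Herons cannot reach Falcons, Novas in two steps.
Pumas cannot reach Herons, Falcons, Bears, Novas in two steps.
Marlins cannot reach Herons, Pumas, Falcons, Bears, Novas in two steps.
Falcons reaches everyone (king).
Bears cannot reach Herons, Falcons, Novas in two steps.
Novas cannot reach Falcons in two steps.
Orcas cannot reach Herons, Pumas, Marlins, Falcons, Bears, Novas in two steps.
Kings: Falcons — 1.

1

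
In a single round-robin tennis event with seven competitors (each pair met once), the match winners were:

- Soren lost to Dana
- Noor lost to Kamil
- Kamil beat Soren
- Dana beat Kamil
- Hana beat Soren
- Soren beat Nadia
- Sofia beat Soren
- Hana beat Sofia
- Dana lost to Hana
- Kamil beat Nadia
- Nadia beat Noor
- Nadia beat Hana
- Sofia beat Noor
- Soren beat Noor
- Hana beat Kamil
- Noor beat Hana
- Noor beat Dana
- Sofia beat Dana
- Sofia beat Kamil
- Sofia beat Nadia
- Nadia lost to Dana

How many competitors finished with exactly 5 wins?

1

Win totals: Soren 2, Kamil 3, Hana 4, Nadia 2, Dana 3, Sofia 5, Noor 2.
Exactly 5: Sofia — 1 competitor.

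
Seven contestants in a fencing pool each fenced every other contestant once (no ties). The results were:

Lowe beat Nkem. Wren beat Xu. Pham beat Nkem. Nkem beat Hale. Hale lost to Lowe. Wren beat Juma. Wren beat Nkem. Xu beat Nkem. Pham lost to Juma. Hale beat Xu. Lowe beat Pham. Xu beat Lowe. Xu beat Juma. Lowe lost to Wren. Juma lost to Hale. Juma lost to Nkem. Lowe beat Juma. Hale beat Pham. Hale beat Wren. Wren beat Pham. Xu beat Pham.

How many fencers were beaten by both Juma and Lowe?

Juma beat: Pham.
Lowe beat: Juma, Pham, Nkem, Hale.
Both beat: Pham — 1.

1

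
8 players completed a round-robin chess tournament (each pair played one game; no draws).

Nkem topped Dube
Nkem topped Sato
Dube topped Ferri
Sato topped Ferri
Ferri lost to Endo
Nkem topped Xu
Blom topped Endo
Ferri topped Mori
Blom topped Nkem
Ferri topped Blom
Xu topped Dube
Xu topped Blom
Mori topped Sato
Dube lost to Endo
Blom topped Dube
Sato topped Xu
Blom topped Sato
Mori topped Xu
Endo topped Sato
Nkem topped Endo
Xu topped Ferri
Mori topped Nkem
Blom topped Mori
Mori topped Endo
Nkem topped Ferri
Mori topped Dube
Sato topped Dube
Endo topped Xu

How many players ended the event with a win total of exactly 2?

1

Win totals: Ferri 2, Dube 1, Sato 3, Nkem 5, Mori 5, Endo 4, Blom 5, Xu 3.
Exactly 2: Ferri — 1 player.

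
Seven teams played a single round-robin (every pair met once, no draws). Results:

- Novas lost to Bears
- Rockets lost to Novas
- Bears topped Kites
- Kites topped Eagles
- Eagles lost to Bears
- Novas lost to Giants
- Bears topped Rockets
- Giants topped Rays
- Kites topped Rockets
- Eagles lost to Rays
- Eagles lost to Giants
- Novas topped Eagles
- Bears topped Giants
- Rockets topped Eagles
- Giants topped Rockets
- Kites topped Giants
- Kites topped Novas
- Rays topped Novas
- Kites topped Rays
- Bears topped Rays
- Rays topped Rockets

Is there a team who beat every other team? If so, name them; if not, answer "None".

Bears

Bears has 6 wins out of 6 opponents — a perfect record.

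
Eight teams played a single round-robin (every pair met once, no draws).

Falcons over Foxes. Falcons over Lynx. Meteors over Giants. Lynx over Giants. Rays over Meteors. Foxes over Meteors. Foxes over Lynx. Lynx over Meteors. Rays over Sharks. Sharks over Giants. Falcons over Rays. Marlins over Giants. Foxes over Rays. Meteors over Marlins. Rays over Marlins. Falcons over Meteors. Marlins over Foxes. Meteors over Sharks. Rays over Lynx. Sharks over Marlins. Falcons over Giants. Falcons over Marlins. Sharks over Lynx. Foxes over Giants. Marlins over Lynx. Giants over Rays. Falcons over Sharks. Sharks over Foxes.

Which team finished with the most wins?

Falcons

Win totals: Sharks 4, Falcons 7, Rays 4, Foxes 4, Marlins 3, Meteors 3, Giants 1, Lynx 2.
Falcons leads with 7 wins (next highest: 4).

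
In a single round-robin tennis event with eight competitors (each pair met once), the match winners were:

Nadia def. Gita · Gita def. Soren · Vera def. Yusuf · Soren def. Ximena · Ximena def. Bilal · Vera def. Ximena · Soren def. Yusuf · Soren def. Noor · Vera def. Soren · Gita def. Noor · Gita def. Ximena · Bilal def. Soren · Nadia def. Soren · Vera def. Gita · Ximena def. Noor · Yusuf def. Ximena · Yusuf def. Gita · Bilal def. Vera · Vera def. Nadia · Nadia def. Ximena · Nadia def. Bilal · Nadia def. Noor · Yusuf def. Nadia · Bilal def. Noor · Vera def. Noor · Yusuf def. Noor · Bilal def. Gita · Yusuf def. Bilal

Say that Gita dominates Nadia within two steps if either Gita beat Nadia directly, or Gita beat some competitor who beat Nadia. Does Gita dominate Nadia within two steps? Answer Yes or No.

No

Gita did not beat Nadia directly.
Gita beat Noor, Ximena, Soren, but each of them lost to Nadia. No two-step path.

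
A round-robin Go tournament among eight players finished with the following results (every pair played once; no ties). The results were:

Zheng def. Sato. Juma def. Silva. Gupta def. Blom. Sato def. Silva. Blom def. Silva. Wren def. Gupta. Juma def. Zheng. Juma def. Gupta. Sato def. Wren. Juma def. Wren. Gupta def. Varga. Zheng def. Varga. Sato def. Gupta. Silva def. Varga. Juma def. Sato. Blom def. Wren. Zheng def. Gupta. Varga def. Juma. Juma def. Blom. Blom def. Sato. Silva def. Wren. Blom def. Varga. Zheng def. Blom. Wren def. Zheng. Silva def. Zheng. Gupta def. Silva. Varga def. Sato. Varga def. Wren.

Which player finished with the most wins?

Juma

Win totals: Blom 4, Gupta 3, Juma 6, Zheng 4, Wren 2, Sato 3, Silva 3, Varga 3.
Juma leads with 6 wins (next highest: 4).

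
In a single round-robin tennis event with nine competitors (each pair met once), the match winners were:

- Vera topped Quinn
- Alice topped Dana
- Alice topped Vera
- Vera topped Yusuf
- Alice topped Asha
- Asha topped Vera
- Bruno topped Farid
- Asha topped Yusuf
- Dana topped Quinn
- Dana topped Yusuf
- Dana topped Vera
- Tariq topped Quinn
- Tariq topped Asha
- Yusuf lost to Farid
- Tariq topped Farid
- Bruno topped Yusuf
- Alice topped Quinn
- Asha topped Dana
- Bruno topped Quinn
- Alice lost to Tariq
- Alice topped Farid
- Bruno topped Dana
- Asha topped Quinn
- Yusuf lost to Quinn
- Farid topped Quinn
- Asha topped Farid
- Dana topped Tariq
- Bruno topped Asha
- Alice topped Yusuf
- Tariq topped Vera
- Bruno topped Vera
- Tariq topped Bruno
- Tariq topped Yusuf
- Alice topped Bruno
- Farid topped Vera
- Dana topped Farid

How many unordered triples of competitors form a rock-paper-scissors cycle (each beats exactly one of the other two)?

Win totals: Quinn 1, Farid 3, Bruno 6, Vera 2, Asha 5, Dana 5, Yusuf 0, Alice 7, Tariq 7.
A competitor with w wins dominates both others in C(w,2) triples; summing gives 0 + 3 + 15 + 1 + 10 + 10 + 0 + 21 + 21 = 81 transitive triples.
Total triples C(9,3) = 84, so cyclic triples = 84 − 81 = 3.

3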